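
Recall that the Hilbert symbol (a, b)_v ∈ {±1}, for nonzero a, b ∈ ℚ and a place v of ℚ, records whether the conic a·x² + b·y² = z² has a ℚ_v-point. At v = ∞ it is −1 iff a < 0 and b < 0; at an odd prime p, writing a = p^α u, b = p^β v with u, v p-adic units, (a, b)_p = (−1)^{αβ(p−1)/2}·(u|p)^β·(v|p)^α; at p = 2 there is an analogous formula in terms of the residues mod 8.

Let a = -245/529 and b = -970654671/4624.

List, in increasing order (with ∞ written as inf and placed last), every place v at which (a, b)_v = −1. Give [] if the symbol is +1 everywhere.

[31, inf]

(a, b) ≡ (-5, -4991) mod (ℚ^×)²; places V = {2, 3, 5, 7, 17, 23, 31, ∞}.
(a,b)_17: α=0, u≡5; β=-2, v≡10 (mod 17); (5|17)=-1, (10|17)=-1; sign (−1)^0·-1^-2·-1^0 = +1.
(a,b)_5: α=1, u≡4; β=0, v≡1 (mod 5); (4|5)=+1, (1|5)=+1; sign (−1)^0·+1^0·+1^1 = +1.
(a,b)_7: α=2, u≡4; β=5, v≡1 (mod 7); (4|7)=+1, (1|7)=+1; sign (−1)^0·+1^5·+1^2 = +1.
(a,b)_31: α=0, u≡17; β=1, v≡28 (mod 31); (17|31)=-1, (28|31)=+1; sign (−1)^0·-1^1·+1^0 = -1.
(a,b)_∞: sgn(-5)=−, sgn(-4991)=−, so -1.
(a,b)_2: α=0, β=-4; u≡3, v≡1 (mod 8); ε(u)ε(v)=1·0, αω(v)=0·0, βω(u)=-4·1; sum ≡ 0  ⇒  +1.
(a,b)_3: α=0, u≡1; β=4, v≡1 (mod 3); (1|3)=+1, (1|3)=+1; sign (−1)^0·+1^4·+1^0 = +1.
(a,b)_23: α=-2, u≡8; β=1, v≡1 (mod 23); (8|23)=+1, (1|23)=+1; sign (−1)^0·+1^1·+1^-2 = +1.
|Ram(-5, -4991)| = 2, even; anisotropic at {31, ∞}.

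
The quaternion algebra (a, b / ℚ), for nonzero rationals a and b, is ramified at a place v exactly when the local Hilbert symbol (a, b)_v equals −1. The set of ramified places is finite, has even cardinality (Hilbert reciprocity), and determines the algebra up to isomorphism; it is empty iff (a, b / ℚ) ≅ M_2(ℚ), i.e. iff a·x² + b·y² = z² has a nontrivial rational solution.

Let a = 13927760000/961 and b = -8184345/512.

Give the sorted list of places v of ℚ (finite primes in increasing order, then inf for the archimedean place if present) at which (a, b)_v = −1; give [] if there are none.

Mod squares: a ≡ 7106, b ≡ -7410. Check v ∈ {∞, 2, 3, 5, 7, 11, 13, 17, 19, 31, 47}.
v=3: a=3^0·(≡2), b=3^1·(≡2) mod 3; (2|3)=-1, (2|3)=-1; (−1)^{0·1·1}·(-1)^1·(-1)^0 = -1.
v=5: a=5^4·(≡1), b=5^1·(≡3) mod 5; (1|5)=+1, (3|5)=-1; (−1)^{4·1·2}·(+1)^1·(-1)^4 = +1.
v=19: a=19^1·(≡8), b=19^1·(≡6) mod 19; (8|19)=-1, (6|19)=+1; (−1)^{1·1·9}·(-1)^1·(+1)^1 = +1.
v=∞: 7106 > 0 and -7410 < 0  ⇒  (a,b)_∞ = +1.
v=13: a=13^0·(≡2), b=13^1·(≡5) mod 13; (2|13)=-1, (5|13)=-1; (−1)^{0·1·6}·(-1)^1·(-1)^0 = -1.
v=7: a=7^2·(≡1), b=7^0·(≡6) mod 7; (1|7)=+1, (6|7)=-1; (−1)^{2·0·3}·(+1)^0·(-1)^2 = +1.
v=2: v_2(a)=7, v_2(b)=-9; units ≡ 1, 7 (mod 8); ε·ε+αω+βω = 0·1+7·0+-9·0 ≡ 0  ⇒  (a,b)_2 = +1.
v=17: a=17^1·(≡6), b=17^0·(≡8) mod 17; (6|17)=-1, (8|17)=+1; (−1)^{1·0·8}·(-1)^0·(+1)^1 = +1.
v=11: a=11^1·(≡7), b=11^0·(≡3) mod 11; (7|11)=-1, (3|11)=+1; (−1)^{1·0·5}·(-1)^0·(+1)^1 = +1.
v=31: a=31^-2·(≡20), b=31^0·(≡23) mod 31; (20|31)=+1, (23|31)=-1; (−1)^{-2·0·15}·(+1)^0·(-1)^-2 = +1.
v=47: a=47^0·(≡16), b=47^2·(≡36) mod 47; (16|47)=+1, (36|47)=+1; (−1)^{0·2·23}·(+1)^2·(+1)^0 = +1.
|Ram(7106, -7410)| = 2, even; anisotropic at {3, 13}.

[3, 13]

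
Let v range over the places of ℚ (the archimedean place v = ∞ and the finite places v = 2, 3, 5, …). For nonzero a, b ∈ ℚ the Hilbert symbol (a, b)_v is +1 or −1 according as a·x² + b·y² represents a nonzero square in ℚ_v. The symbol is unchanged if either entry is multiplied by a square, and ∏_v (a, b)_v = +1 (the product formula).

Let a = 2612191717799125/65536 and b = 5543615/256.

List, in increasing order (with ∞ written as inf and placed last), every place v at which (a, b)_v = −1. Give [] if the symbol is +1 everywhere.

[11, 17]

Mod squares: a ≡ 85, b ≡ 935. Check v ∈ {∞, 2, 5, 7, 11, 17}.
v=11: a=11^6·(≡2), b=11^3·(≡6) mod 11; (2|11)=-1, (6|11)=-1; (−1)^{6·3·5}·(-1)^3·(-1)^6 = -1.
v=7: a=7^4·(≡4), b=7^2·(≡2) mod 7; (4|7)=+1, (2|7)=+1; (−1)^{4·2·3}·(+1)^2·(+1)^4 = +1.
v=∞: 85 > 0 and 935 > 0  ⇒  (a,b)_∞ = +1.
v=17: a=17^3·(≡5), b=17^1·(≡1) mod 17; (5|17)=-1, (1|17)=+1; (−1)^{3·1·8}·(-1)^1·(+1)^3 = -1.
v=5: a=5^3·(≡3), b=5^1·(≡3) mod 5; (3|5)=-1, (3|5)=-1; (−1)^{3·1·2}·(-1)^1·(-1)^3 = +1.
v=2: v_2(a)=-16, v_2(b)=-8; units ≡ 5, 7 (mod 8); ε·ε+αω+βω = 0·1+-16·0+-8·1 ≡ 0  ⇒  (a,b)_2 = +1.
|Ram(85, 935)| = 2, even; anisotropic at {11, 17}.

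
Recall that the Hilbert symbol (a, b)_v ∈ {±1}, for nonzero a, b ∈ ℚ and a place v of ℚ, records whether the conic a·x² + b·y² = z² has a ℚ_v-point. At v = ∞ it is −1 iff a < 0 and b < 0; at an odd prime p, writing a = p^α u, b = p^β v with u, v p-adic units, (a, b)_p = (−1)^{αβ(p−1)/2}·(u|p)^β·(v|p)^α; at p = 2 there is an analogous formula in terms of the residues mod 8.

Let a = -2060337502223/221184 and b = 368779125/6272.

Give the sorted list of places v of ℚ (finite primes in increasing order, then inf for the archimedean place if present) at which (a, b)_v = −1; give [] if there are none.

[3, 5]

Mod squares: a ≡ -138, b ≡ 330. Check v ∈ {∞, 2, 3, 5, 7, 11, 13, 23}.
v=∞: -138 < 0 and 330 > 0  ⇒  (a,b)_∞ = +1.
v=7: a=7^2·(≡1), b=7^-2·(≡4) mod 7; (1|7)=+1, (4|7)=+1; (−1)^{2·-2·3}·(+1)^-2·(+1)^2 = +1.
v=11: a=11^2·(≡9), b=11^1·(≡2) mod 11; (9|11)=+1, (2|11)=-1; (−1)^{2·1·5}·(+1)^1·(-1)^2 = +1.
v=13: a=13^4·(≡7), b=13^2·(≡6) mod 13; (7|13)=-1, (6|13)=-1; (−1)^{4·2·6}·(-1)^2·(-1)^4 = +1.
v=2: v_2(a)=-13, v_2(b)=-7; units ≡ 3, 5 (mod 8); ε·ε+αω+βω = 1·0+-13·1+-7·1 ≡ 0  ⇒  (a,b)_2 = +1.
v=5: a=5^0·(≡3), b=5^3·(≡4) mod 5; (3|5)=-1, (4|5)=+1; (−1)^{0·3·2}·(-1)^3·(+1)^0 = -1.
v=3: a=3^-3·(≡2), b=3^1·(≡2) mod 3; (2|3)=-1, (2|3)=-1; (−1)^{-3·1·1}·(-1)^1·(-1)^-3 = -1.
v=23: a=23^3·(≡20), b=23^2·(≡4) mod 23; (20|23)=-1, (4|23)=+1; (−1)^{3·2·11}·(-1)^2·(+1)^3 = +1.
Ram(-138, 330) = {3, 5}; no ℚ_3-point on the conic.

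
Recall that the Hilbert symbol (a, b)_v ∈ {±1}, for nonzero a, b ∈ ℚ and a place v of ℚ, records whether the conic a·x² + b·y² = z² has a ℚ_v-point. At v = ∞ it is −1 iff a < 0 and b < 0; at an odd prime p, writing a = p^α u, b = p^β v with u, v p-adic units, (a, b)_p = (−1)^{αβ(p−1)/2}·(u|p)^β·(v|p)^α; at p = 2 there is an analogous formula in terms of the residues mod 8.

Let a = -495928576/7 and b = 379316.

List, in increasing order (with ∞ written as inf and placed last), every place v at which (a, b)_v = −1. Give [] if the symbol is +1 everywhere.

Mod squares: a ≡ -13560547, b ≡ 94829. Check v ∈ {∞, 2, 7, 11, 13, 19, 23, 31}.
v=19: a=19^1·(≡18), b=19^1·(≡14) mod 19; (18|19)=-1, (14|19)=-1; (−1)^{1·1·9}·(-1)^1·(-1)^1 = -1.
v=7: a=7^-1·(≡4), b=7^1·(≡1) mod 7; (4|7)=+1, (1|7)=+1; (−1)^{-1·1·3}·(+1)^1·(+1)^-1 = -1.
v=23: a=23^1·(≡16), b=23^1·(≡1) mod 23; (16|23)=+1, (1|23)=+1; (−1)^{1·1·11}·(+1)^1·(+1)^1 = -1.
v=∞: -13560547 < 0 and 94829 > 0  ⇒  (a,b)_∞ = +1.
v=13: a=13^1·(≡10), b=13^0·(≡2) mod 13; (10|13)=+1, (2|13)=-1; (−1)^{1·0·6}·(+1)^0·(-1)^1 = -1.
v=2: v_2(a)=8, v_2(b)=2; units ≡ 5, 5 (mod 8); ε·ε+αω+βω = 0·0+8·1+2·1 ≡ 0  ⇒  (a,b)_2 = +1.
v=11: a=11^1·(≡9), b=11^0·(≡3) mod 11; (9|11)=+1, (3|11)=+1; (−1)^{1·0·5}·(+1)^0·(+1)^1 = +1.
v=31: a=31^1·(≡19), b=31^1·(≡22) mod 31; (19|31)=+1, (22|31)=-1; (−1)^{1·1·15}·(+1)^1·(-1)^1 = +1.
(-13560547, 94829 / ℚ) ramifies at {7, 13, 19, 23}: a division algebra.

[7, 13, 19, 23]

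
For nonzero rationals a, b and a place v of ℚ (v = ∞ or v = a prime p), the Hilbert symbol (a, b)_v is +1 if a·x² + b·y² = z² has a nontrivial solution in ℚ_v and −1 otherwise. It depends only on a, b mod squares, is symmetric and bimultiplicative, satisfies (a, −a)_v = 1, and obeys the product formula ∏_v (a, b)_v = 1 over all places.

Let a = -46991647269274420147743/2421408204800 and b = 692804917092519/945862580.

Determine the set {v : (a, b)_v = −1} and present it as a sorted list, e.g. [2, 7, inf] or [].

Mod squares: a ≡ -7854, b ≡ 1155. Check v ∈ {∞, 2, 3, 5, 7, 11, 13, 17, 23}.
v=7: a=7^13·(≡3), b=7^7·(≡4) mod 7; (3|7)=-1, (4|7)=+1; (−1)^{13·7·3}·(-1)^7·(+1)^13 = +1.
v=17: a=17^1·(≡12), b=17^2·(≡13) mod 17; (12|17)=-1, (13|17)=+1; (−1)^{1·2·8}·(-1)^2·(+1)^1 = +1.
v=11: a=11^5·(≡4), b=11^3·(≡10) mod 11; (4|11)=+1, (10|11)=-1; (−1)^{5·3·5}·(+1)^3·(-1)^5 = +1.
v=2: v_2(a)=-11, v_2(b)=-2; units ≡ 1, 3 (mod 8); ε·ε+αω+βω = 0·1+-11·1+-2·0 ≡ 1  ⇒  (a,b)_2 = -1.
v=13: a=13^-2·(≡6), b=13^-2·(≡11) mod 13; (6|13)=-1, (11|13)=-1; (−1)^{-2·-2·6}·(-1)^-2·(-1)^-2 = +1.
v=∞: -7854 < 0 and 1155 > 0  ⇒  (a,b)_∞ = +1.
v=3: a=3^11·(≡1), b=3^7·(≡1) mod 3; (1|3)=+1, (1|3)=+1; (−1)^{11·7·1}·(+1)^7·(+1)^11 = -1.
v=23: a=23^-4·(≡3), b=23^-4·(≡22) mod 23; (3|23)=+1, (22|23)=-1; (−1)^{-4·-4·11}·(+1)^-4·(-1)^-4 = +1.
v=5: a=5^-2·(≡1), b=5^-1·(≡4) mod 5; (1|5)=+1, (4|5)=+1; (−1)^{-2·-1·2}·(+1)^-1·(+1)^-2 = +1.
|Ram(-7854, 1155)| = 2, even; anisotropic at {2, 3}.

[2, 3]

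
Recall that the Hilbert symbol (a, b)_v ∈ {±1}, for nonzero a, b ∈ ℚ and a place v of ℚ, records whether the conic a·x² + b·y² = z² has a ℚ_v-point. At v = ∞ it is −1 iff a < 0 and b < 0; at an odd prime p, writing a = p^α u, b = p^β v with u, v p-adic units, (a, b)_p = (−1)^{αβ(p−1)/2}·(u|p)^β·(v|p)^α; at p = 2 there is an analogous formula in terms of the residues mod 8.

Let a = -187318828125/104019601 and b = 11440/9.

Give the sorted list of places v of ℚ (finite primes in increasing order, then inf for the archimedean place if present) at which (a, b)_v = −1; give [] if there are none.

[2, 5]

(a, b) ≡ (-16445, 715) mod (ℚ^×)²; places V = {2, 3, 5, 7, 11, 13, 23, 31, 47, ∞}.
(a,b)_47: α=-2, u≡13; β=0, v≡23 (mod 47); (13|47)=-1, (23|47)=-1; sign (−1)^0·-1^0·-1^-2 = +1.
(a,b)_11: α=1, u≡1; β=1, v≡8 (mod 11); (1|11)=+1, (8|11)=-1; sign (−1)^1·+1^1·-1^1 = +1.
(a,b)_3: α=6, u≡1; β=-2, v≡1 (mod 3); (1|3)=+1, (1|3)=+1; sign (−1)^0·+1^-2·+1^6 = +1.
(a,b)_23: α=1, u≡14; β=0, v≡1 (mod 23); (14|23)=-1, (1|23)=+1; sign (−1)^0·-1^0·+1^1 = +1.
(a,b)_5: α=7, u≡4; β=1, v≡2 (mod 5); (4|5)=+1, (2|5)=-1; sign (−1)^0·+1^1·-1^7 = -1.
(a,b)_13: α=1, u≡3; β=1, v≡1 (mod 13); (3|13)=+1, (1|13)=+1; sign (−1)^0·+1^1·+1^1 = +1.
(a,b)_∞: sgn(-16445)=−, sgn(715)=+, so +1.
(a,b)_7: α=-2, u≡5; β=0, v≡1 (mod 7); (5|7)=-1, (1|7)=+1; sign (−1)^0·-1^0·+1^-2 = +1.
(a,b)_31: α=-2, u≡19; β=0, v≡7 (mod 31); (19|31)=+1, (7|31)=+1; sign (−1)^0·+1^0·+1^-2 = +1.
(a,b)_2: α=0, β=4; u≡3, v≡3 (mod 8); ε(u)ε(v)=1·1, αω(v)=0·1, βω(u)=4·1; sum ≡ 1  ⇒  -1.
(-16445, 715 / ℚ) ramifies at {2, 5}: a division algebra.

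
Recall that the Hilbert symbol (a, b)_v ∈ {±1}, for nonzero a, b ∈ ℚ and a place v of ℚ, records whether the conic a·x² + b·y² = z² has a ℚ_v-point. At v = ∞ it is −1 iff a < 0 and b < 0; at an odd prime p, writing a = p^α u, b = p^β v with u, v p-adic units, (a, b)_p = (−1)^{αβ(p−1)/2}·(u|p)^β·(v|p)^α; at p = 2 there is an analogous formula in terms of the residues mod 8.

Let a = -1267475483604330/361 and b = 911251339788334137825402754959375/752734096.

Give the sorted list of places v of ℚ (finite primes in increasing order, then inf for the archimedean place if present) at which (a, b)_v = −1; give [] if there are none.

[2, 3, 5, 11, 13, 43]

(a, b) ≡ (-486330, 15015) mod (ℚ^×)²; places V = {2, 3, 5, 7, 11, 13, 17, 19, 29, 43, ∞}.
(a,b)_2: α=1, β=-4; u≡3, v≡7 (mod 8); ε(u)ε(v)=1·1, αω(v)=1·0, βω(u)=-4·1; sum ≡ 1  ⇒  -1.
(a,b)_13: α=3, u≡3; β=5, v≡5 (mod 13); (3|13)=+1, (5|13)=-1; sign (−1)^0·+1^5·-1^3 = -1.
(a,b)_5: α=1, u≡4; β=5, v≡2 (mod 5); (4|5)=+1, (2|5)=-1; sign (−1)^0·+1^5·-1^1 = -1.
(a,b)_29: α=1, u≡17; β=2, v≡28 (mod 29); (17|29)=-1, (28|29)=+1; sign (−1)^0·-1^2·+1^1 = +1.
(a,b)_11: α=2, u≡10; β=3, v≡3 (mod 11); (10|11)=-1, (3|11)=+1; sign (−1)^0·-1^3·+1^2 = -1.
(a,b)_3: α=3, u≡1; β=13, v≡1 (mod 3); (1|3)=+1, (1|3)=+1; sign (−1)^1·+1^13·+1^3 = -1.
(a,b)_7: α=2, u≡4; β=7, v≡5 (mod 7); (4|7)=+1, (5|7)=-1; sign (−1)^0·+1^7·-1^2 = +1.
(a,b)_17: α=2, u≡3; β=2, v≡2 (mod 17); (3|17)=-1, (2|17)=+1; sign (−1)^0·-1^2·+1^2 = +1.
(a,b)_∞: sgn(-486330)=−, sgn(15015)=+, so +1.
(a,b)_19: α=-2, u≡14; β=-6, v≡4 (mod 19); (14|19)=-1, (4|19)=+1; sign (−1)^0·-1^-6·+1^-2 = +1.
(a,b)_43: α=1, u≡27; β=2, v≡34 (mod 43); (27|43)=-1, (34|43)=-1; sign (−1)^0·-1^2·-1^1 = -1.
(-486330, 15015 / ℚ) ramifies at {2, 3, 5, 11, 13, 43}: a division algebra.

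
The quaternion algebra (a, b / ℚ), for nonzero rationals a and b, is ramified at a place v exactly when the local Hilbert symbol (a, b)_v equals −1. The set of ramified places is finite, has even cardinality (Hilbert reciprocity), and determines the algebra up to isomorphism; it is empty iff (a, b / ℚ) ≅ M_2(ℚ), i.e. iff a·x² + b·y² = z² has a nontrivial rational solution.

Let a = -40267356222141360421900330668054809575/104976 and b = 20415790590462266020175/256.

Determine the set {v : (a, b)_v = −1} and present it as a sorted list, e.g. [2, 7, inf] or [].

[7, 23, 37, 41]

Mod squares: a ≡ -4640503, b ≡ 1463. Check v ∈ {∞, 2, 3, 5, 7, 11, 19, 23, 37, 41}.
v=19: a=19^5·(≡12), b=19^3·(≡17) mod 19; (12|19)=-1, (17|19)=+1; (−1)^{5·3·9}·(-1)^3·(+1)^5 = +1.
v=23: a=23^5·(≡9), b=23^4·(≡10) mod 23; (9|23)=+1, (10|23)=-1; (−1)^{5·4·11}·(+1)^4·(-1)^5 = -1.
v=7: a=7^11·(≡6), b=7^5·(≡3) mod 7; (6|7)=-1, (3|7)=-1; (−1)^{11·5·3}·(-1)^5·(-1)^11 = -1.
v=2: v_2(a)=-4, v_2(b)=-8; units ≡ 1, 7 (mod 8); ε·ε+αω+βω = 0·1+-4·0+-8·0 ≡ 0  ⇒  (a,b)_2 = +1.
v=11: a=11^4·(≡4), b=11^1·(≡5) mod 11; (4|11)=+1, (5|11)=+1; (−1)^{4·1·5}·(+1)^1·(+1)^4 = +1.
v=5: a=5^2·(≡2), b=5^2·(≡2) mod 5; (2|5)=-1, (2|5)=-1; (−1)^{2·2·2}·(-1)^2·(-1)^2 = +1.
v=∞: -4640503 < 0 and 1463 > 0  ⇒  (a,b)_∞ = +1.
v=37: a=37^3·(≡16), b=37^2·(≡2) mod 37; (16|37)=+1, (2|37)=-1; (−1)^{3·2·18}·(+1)^2·(-1)^3 = -1.
v=41: a=41^3·(≡36), b=41^2·(≡22) mod 41; (36|41)=+1, (22|41)=-1; (−1)^{3·2·20}·(+1)^2·(-1)^3 = -1.
v=3: a=3^-8·(≡2), b=3^0·(≡2) mod 3; (2|3)=-1, (2|3)=-1; (−1)^{-8·0·1}·(-1)^0·(-1)^-8 = +1.
Ram(-4640503, 1463) = {7, 23, 37, 41}; no ℚ_7-point on the conic.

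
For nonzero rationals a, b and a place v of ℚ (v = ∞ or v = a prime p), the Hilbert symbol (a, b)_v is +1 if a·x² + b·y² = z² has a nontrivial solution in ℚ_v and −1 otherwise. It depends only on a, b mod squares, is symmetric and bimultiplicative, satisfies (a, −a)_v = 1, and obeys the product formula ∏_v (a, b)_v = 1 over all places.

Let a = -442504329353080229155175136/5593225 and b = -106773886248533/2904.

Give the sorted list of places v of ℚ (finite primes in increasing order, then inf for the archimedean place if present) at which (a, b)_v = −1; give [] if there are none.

[3, 7, 19, 31, 41, inf]

Mod squares: a ≡ -574, b ≡ -396574878. Check v ∈ {∞, 2, 3, 5, 7, 11, 17, 19, 23, 31, 41, 43}.
v=∞: -574 < 0 and -396574878 < 0  ⇒  (a,b)_∞ = -1.
v=19: a=19^2·(≡13), b=19^1·(≡10) mod 19; (13|19)=-1, (10|19)=-1; (−1)^{2·1·9}·(-1)^1·(-1)^2 = -1.
v=5: a=5^-2·(≡1), b=5^0·(≡3) mod 5; (1|5)=+1, (3|5)=-1; (−1)^{-2·0·2}·(+1)^0·(-1)^-2 = +1.
v=43: a=43^-2·(≡5), b=43^0·(≡34) mod 43; (5|43)=-1, (34|43)=-1; (−1)^{-2·0·21}·(-1)^0·(-1)^-2 = +1.
v=31: a=31^2·(≡29), b=31^3·(≡19) mod 31; (29|31)=-1, (19|31)=+1; (−1)^{2·3·15}·(-1)^3·(+1)^2 = -1.
v=7: a=7^3·(≡1), b=7^1·(≡2) mod 7; (1|7)=+1, (2|7)=+1; (−1)^{3·1·3}·(+1)^1·(+1)^3 = -1.
v=11: a=11^-2·(≡3), b=11^-2·(≡1) mod 11; (3|11)=+1, (1|11)=+1; (−1)^{-2·-2·5}·(+1)^-2·(+1)^-2 = +1.
v=23: a=23^2·(≡8), b=23^1·(≡1) mod 23; (8|23)=+1, (1|23)=+1; (−1)^{2·1·11}·(+1)^1·(+1)^2 = +1.
v=41: a=41^5·(≡26), b=41^3·(≡36) mod 41; (26|41)=-1, (36|41)=+1; (−1)^{5·3·20}·(-1)^3·(+1)^5 = -1.
v=2: v_2(a)=5, v_2(b)=-3; units ≡ 1, 1 (mod 8); ε·ε+αω+βω = 0·0+5·0+-3·0 ≡ 0  ⇒  (a,b)_2 = +1.
v=3: a=3^8·(≡2), b=3^-1·(≡2) mod 3; (2|3)=-1, (2|3)=-1; (−1)^{8·-1·1}·(-1)^-1·(-1)^8 = -1.
v=17: a=17^2·(≡2), b=17^1·(≡10) mod 17; (2|17)=+1, (10|17)=-1; (−1)^{2·1·8}·(+1)^1·(-1)^2 = +1.
Ram(-574, -396574878) = {3, 7, 19, 31, 41, ∞}; no ℚ_3-point on the conic.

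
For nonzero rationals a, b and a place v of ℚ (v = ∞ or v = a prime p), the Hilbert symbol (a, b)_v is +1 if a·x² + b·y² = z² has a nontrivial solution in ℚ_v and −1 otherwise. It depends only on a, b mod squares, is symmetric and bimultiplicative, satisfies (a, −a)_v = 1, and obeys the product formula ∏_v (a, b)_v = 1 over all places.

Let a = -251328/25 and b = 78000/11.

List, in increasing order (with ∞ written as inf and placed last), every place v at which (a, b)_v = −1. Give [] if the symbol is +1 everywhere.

[5, 7, 11, 17]

Mod squares: a ≡ -3927, b ≡ 2145. Check v ∈ {∞, 2, 3, 5, 7, 11, 13, 17}.
v=7: a=7^1·(≡5), b=7^0·(≡5) mod 7; (5|7)=-1, (5|7)=-1; (−1)^{1·0·3}·(-1)^0·(-1)^1 = -1.
v=∞: -3927 < 0 and 2145 > 0  ⇒  (a,b)_∞ = +1.
v=17: a=17^1·(≡5), b=17^0·(≡5) mod 17; (5|17)=-1, (5|17)=-1; (−1)^{1·0·8}·(-1)^0·(-1)^1 = -1.
v=13: a=13^0·(≡12), b=13^1·(≡3) mod 13; (12|13)=+1, (3|13)=+1; (−1)^{0·1·6}·(+1)^1·(+1)^0 = +1.
v=2: v_2(a)=6, v_2(b)=4; units ≡ 1, 1 (mod 8); ε·ε+αω+βω = 0·0+6·0+4·0 ≡ 0  ⇒  (a,b)_2 = +1.
v=5: a=5^-2·(≡2), b=5^3·(≡4) mod 5; (2|5)=-1, (4|5)=+1; (−1)^{-2·3·2}·(-1)^3·(+1)^-2 = -1.
v=11: a=11^1·(≡7), b=11^-1·(≡10) mod 11; (7|11)=-1, (10|11)=-1; (−1)^{1·-1·5}·(-1)^-1·(-1)^1 = -1.
v=3: a=3^1·(≡2), b=3^1·(≡1) mod 3; (2|3)=-1, (1|3)=+1; (−1)^{1·1·1}·(-1)^1·(+1)^1 = +1.
Ram(-3927, 2145) = {5, 7, 11, 17}; no ℚ_5-point on the conic.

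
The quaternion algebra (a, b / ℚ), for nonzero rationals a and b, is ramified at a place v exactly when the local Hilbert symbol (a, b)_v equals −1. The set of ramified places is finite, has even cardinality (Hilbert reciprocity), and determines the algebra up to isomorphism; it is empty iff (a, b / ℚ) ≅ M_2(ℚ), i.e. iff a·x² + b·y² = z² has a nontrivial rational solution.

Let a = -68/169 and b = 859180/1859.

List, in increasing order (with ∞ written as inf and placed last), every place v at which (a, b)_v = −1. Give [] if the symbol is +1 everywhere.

[5, 17]

(a, b) ≡ (-17, 6545) mod (ℚ^×)²; places V = {2, 5, 7, 11, 13, 17, 19, ∞}.
(a,b)_∞: sgn(-17)=−, sgn(6545)=+, so +1.
(a,b)_19: α=0, u≡15; β=2, v≡11 (mod 19); (15|19)=-1, (11|19)=+1; sign (−1)^0·-1^2·+1^0 = +1.
(a,b)_17: α=1, u≡4; β=1, v≡14 (mod 17); (4|17)=+1, (14|17)=-1; sign (−1)^0·+1^1·-1^1 = -1.
(a,b)_13: α=-2, u≡10; β=-2, v≡8 (mod 13); (10|13)=+1, (8|13)=-1; sign (−1)^0·+1^-2·-1^-2 = +1.
(a,b)_2: α=2, β=2; u≡7, v≡1 (mod 8); ε(u)ε(v)=1·0, αω(v)=2·0, βω(u)=2·0; sum ≡ 0  ⇒  +1.
(a,b)_5: α=0, u≡3; β=1, v≡4 (mod 5); (3|5)=-1, (4|5)=+1; sign (−1)^0·-1^1·+1^0 = -1.
(a,b)_11: α=0, u≡5; β=-1, v≡9 (mod 11); (5|11)=+1, (9|11)=+1; sign (−1)^0·+1^-1·+1^0 = +1.
(a,b)_7: α=0, u≡2; β=1, v≡4 (mod 7); (2|7)=+1, (4|7)=+1; sign (−1)^0·+1^1·+1^0 = +1.
(-17, 6545 / ℚ) ramifies at {5, 17}: a division algebra.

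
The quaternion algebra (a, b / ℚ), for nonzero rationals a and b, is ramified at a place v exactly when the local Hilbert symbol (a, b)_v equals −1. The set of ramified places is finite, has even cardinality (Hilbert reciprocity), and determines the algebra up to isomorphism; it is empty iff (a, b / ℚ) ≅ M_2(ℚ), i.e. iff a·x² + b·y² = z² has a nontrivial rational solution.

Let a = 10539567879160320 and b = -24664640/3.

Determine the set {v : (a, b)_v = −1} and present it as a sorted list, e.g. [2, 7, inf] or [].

(a, b) ≡ (770, -195) mod (ℚ^×)²; places V = {2, 3, 5, 7, 11, 13, ∞}.
(a,b)_11: α=5, u≡9; β=2, v≡4 (mod 11); (9|11)=+1, (4|11)=+1; sign (−1)^0·+1^2·+1^5 = +1.
(a,b)_3: α=2, u≡2; β=-1, v≡1 (mod 3); (2|3)=-1, (1|3)=+1; sign (−1)^0·-1^-1·+1^2 = -1.
(a,b)_∞: sgn(770)=+, sgn(-195)=−, so +1.
(a,b)_7: α=5, u≡6; β=2, v≡1 (mod 7); (6|7)=-1, (1|7)=+1; sign (−1)^0·-1^2·+1^5 = +1.
(a,b)_5: α=1, u≡4; β=1, v≡4 (mod 5); (4|5)=+1, (4|5)=+1; sign (−1)^0·+1^1·+1^1 = +1.
(a,b)_2: α=9, β=6; u≡1, v≡5 (mod 8); ε(u)ε(v)=0·0, αω(v)=9·1, βω(u)=6·0; sum ≡ 1  ⇒  -1.
(a,b)_13: α=2, u≡9; β=1, v≡6 (mod 13); (9|13)=+1, (6|13)=-1; sign (−1)^0·+1^1·-1^2 = +1.
|Ram(770, -195)| = 2, even; anisotropic at {2, 3}.

[2, 3]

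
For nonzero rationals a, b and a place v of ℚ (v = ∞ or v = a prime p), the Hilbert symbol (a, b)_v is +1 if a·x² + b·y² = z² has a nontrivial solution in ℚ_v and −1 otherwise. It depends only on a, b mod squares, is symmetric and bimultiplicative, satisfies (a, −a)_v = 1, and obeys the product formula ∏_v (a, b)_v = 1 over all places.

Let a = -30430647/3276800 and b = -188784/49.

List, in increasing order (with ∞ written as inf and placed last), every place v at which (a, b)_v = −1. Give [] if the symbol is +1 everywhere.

[13, inf]

(a, b) ≡ (-494, -1311) mod (ℚ^×)²; places V = {2, 3, 5, 7, 13, 19, 23, ∞}.
(a,b)_5: α=-2, u≡4; β=0, v≡4 (mod 5); (4|5)=+1, (4|5)=+1; sign (−1)^0·+1^0·+1^-2 = +1.
(a,b)_13: α=3, u≡1; β=0, v≡8 (mod 13); (1|13)=+1, (8|13)=-1; sign (−1)^0·+1^0·-1^3 = -1.
(a,b)_2: α=-17, β=4; u≡1, v≡1 (mod 8); ε(u)ε(v)=0·0, αω(v)=-17·0, βω(u)=4·0; sum ≡ 0  ⇒  +1.
(a,b)_∞: sgn(-494)=−, sgn(-1311)=−, so -1.
(a,b)_7: α=0, u≡6; β=-2, v≡6 (mod 7); (6|7)=-1, (6|7)=-1; sign (−1)^0·-1^-2·-1^0 = +1.
(a,b)_19: α=1, u≡10; β=1, v≡7 (mod 19); (10|19)=-1, (7|19)=+1; sign (−1)^1·-1^1·+1^1 = +1.
(a,b)_23: α=0, u≡6; β=1, v≡1 (mod 23); (6|23)=+1, (1|23)=+1; sign (−1)^0·+1^1·+1^0 = +1.
(a,b)_3: α=6, u≡1; β=3, v≡1 (mod 3); (1|3)=+1, (1|3)=+1; sign (−1)^0·+1^3·+1^6 = +1.
|Ram(-494, -1311)| = 2, even; anisotropic at {13, ∞}.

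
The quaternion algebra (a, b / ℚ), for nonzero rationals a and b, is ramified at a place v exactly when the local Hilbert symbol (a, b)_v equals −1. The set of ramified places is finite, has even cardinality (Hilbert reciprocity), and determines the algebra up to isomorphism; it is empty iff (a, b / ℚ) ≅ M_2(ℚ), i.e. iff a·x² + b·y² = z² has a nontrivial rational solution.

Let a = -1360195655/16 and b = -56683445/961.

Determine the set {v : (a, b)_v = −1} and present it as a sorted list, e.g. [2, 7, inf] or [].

[13, inf]

(a, b) ≡ (-455, -5) mod (ℚ^×)²; places V = {2, 5, 7, 13, 19, 31, 37, ∞}.
(a,b)_7: α=3, u≡3; β=2, v≡4 (mod 7); (3|7)=-1, (4|7)=+1; sign (−1)^0·-1^2·+1^3 = +1.
(a,b)_2: α=-4, β=0; u≡1, v≡3 (mod 8); ε(u)ε(v)=0·1, αω(v)=-4·1, βω(u)=0·0; sum ≡ 0  ⇒  +1.
(a,b)_5: α=1, u≡4; β=1, v≡1 (mod 5); (4|5)=+1, (1|5)=+1; sign (−1)^0·+1^1·+1^1 = +1.
(a,b)_19: α=2, u≡1; β=0, v≡10 (mod 19); (1|19)=+1, (10|19)=-1; sign (−1)^0·+1^0·-1^2 = +1.
(a,b)_∞: sgn(-455)=−, sgn(-5)=−, so -1.
(a,b)_13: α=3, u≡12; β=2, v≡5 (mod 13); (12|13)=+1, (5|13)=-1; sign (−1)^0·+1^2·-1^3 = -1.
(a,b)_37: α=0, u≡33; β=2, v≡2 (mod 37); (33|37)=+1, (2|37)=-1; sign (−1)^0·+1^2·-1^0 = +1.
(a,b)_31: α=0, u≡19; β=-2, v≡24 (mod 31); (19|31)=+1, (24|31)=-1; sign (−1)^0·+1^-2·-1^0 = +1.
Ram(-455, -5) = {13, ∞}; no ℚ_13-point on the conic.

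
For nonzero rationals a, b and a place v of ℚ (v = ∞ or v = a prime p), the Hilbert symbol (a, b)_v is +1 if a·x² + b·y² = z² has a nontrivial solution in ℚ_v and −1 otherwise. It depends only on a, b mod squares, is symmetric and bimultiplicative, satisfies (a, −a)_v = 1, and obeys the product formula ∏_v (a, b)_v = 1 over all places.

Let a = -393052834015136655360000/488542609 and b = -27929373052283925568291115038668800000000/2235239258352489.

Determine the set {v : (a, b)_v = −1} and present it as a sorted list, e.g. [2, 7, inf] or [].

[7, 13, 17, inf]

(a, b) ≡ (-4641, -4862) mod (ℚ^×)²; places V = {2, 3, 5, 7, 11, 13, 17, 23, 31, 37, ∞}.
(a,b)_13: α=7, u≡5; β=11, v≡9 (mod 13); (5|13)=-1, (9|13)=+1; sign (−1)^0·-1^11·+1^7 = -1.
(a,b)_2: α=14, β=17; u≡7, v≡1 (mod 8); ε(u)ε(v)=1·0, αω(v)=14·0, βω(u)=17·0; sum ≡ 0  ⇒  +1.
(a,b)_37: α=0, u≡30; β=2, v≡5 (mod 37); (30|37)=+1, (5|37)=-1; sign (−1)^0·+1^2·-1^0 = +1.
(a,b)_3: α=1, u≡1; β=-2, v≡1 (mod 3); (1|3)=+1, (1|3)=+1; sign (−1)^0·+1^-2·+1^1 = +1.
(a,b)_7: α=3, u≡4; β=6, v≡3 (mod 7); (4|7)=+1, (3|7)=-1; sign (−1)^0·+1^6·-1^3 = -1.
(a,b)_∞: sgn(-4641)=−, sgn(-4862)=−, so -1.
(a,b)_17: α=3, u≡8; β=5, v≡6 (mod 17); (8|17)=+1, (6|17)=-1; sign (−1)^0·+1^5·-1^3 = -1.
(a,b)_31: α=-4, u≡16; β=-6, v≡28 (mod 31); (16|31)=+1, (28|31)=+1; sign (−1)^0·+1^-6·+1^-4 = +1.
(a,b)_5: α=4, u≡1; β=8, v≡3 (mod 5); (1|5)=+1, (3|5)=-1; sign (−1)^0·+1^8·-1^4 = +1.
(a,b)_11: α=2, u≡5; β=3, v≡5 (mod 11); (5|11)=+1, (5|11)=+1; sign (−1)^0·+1^3·+1^2 = +1.
(a,b)_23: α=-2, u≡11; β=-4, v≡20 (mod 23); (11|23)=-1, (20|23)=-1; sign (−1)^0·-1^-4·-1^-2 = +1.
Ram(-4641, -4862) = {7, 13, 17, ∞}; no ℚ_7-point on the conic.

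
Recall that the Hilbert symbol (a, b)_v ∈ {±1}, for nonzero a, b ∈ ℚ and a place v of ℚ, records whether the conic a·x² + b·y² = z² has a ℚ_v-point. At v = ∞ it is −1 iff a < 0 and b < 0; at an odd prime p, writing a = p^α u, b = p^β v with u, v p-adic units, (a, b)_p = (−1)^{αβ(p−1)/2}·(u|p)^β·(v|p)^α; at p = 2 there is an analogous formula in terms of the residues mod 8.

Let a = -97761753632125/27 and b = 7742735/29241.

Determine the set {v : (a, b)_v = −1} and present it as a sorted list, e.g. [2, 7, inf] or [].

[3, 5]

Mod squares: a ≡ -255, b ≡ 935. Check v ∈ {∞, 2, 3, 5, 7, 11, 13, 17, 19, 31, 37}.
v=37: a=37^2·(≡1), b=37^0·(≡34) mod 37; (1|37)=+1, (34|37)=+1; (−1)^{2·0·18}·(+1)^0·(+1)^2 = +1.
v=31: a=31^2·(≡29), b=31^0·(≡18) mod 31; (29|31)=-1, (18|31)=+1; (−1)^{2·0·15}·(-1)^0·(+1)^2 = +1.
v=19: a=19^0·(≡11), b=19^-2·(≡9) mod 19; (11|19)=+1, (9|19)=+1; (−1)^{0·-2·9}·(+1)^-2·(+1)^0 = +1.
v=∞: -255 < 0 and 935 > 0  ⇒  (a,b)_∞ = +1.
v=2: v_2(a)=0, v_2(b)=0; units ≡ 1, 7 (mod 8); ε·ε+αω+βω = 0·1+0·0+0·0 ≡ 0  ⇒  (a,b)_2 = +1.
v=11: a=11^2·(≡9), b=11^1·(≡2) mod 11; (9|11)=+1, (2|11)=-1; (−1)^{2·1·5}·(+1)^1·(-1)^2 = +1.
v=3: a=3^-3·(≡2), b=3^-4·(≡2) mod 3; (2|3)=-1, (2|3)=-1; (−1)^{-3·-4·1}·(-1)^-4·(-1)^-3 = -1.
v=5: a=5^3·(≡4), b=5^1·(≡2) mod 5; (4|5)=+1, (2|5)=-1; (−1)^{3·1·2}·(+1)^1·(-1)^3 = -1.
v=13: a=13^0·(≡2), b=13^2·(≡4) mod 13; (2|13)=-1, (4|13)=+1; (−1)^{0·2·6}·(-1)^2·(+1)^0 = +1.
v=17: a=17^3·(≡15), b=17^1·(≡8) mod 17; (15|17)=+1, (8|17)=+1; (−1)^{3·1·8}·(+1)^1·(+1)^3 = +1.
v=7: a=7^0·(≡2), b=7^2·(≡2) mod 7; (2|7)=+1, (2|7)=+1; (−1)^{0·2·3}·(+1)^2·(+1)^0 = +1.
(-255, 935 / ℚ) ramifies at {3, 5}: a division algebra.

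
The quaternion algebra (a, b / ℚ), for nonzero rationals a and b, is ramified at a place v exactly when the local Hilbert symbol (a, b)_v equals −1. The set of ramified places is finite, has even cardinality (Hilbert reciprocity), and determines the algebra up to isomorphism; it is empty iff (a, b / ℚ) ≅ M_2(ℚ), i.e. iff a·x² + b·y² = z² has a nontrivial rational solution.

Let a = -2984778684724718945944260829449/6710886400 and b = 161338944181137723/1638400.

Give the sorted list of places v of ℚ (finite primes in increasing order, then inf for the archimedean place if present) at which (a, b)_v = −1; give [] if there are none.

[2, 11, 13, 17]

Mod squares: a ≡ -969, b ≡ 323323. Check v ∈ {∞, 2, 3, 5, 7, 11, 13, 17, 19}.
v=11: a=11^2·(≡10), b=11^1·(≡4) mod 11; (10|11)=-1, (4|11)=+1; (−1)^{2·1·5}·(-1)^1·(+1)^2 = -1.
v=2: v_2(a)=-28, v_2(b)=-16; units ≡ 7, 3 (mod 8); ε·ε+αω+βω = 1·1+-28·1+-16·0 ≡ 1  ⇒  (a,b)_2 = -1.
v=3: a=3^25·(≡1), b=3^14·(≡1) mod 3; (1|3)=+1, (1|3)=+1; (−1)^{25·14·1}·(+1)^14·(+1)^25 = +1.
v=19: a=19^5·(≡17), b=19^3·(≡14) mod 19; (17|19)=+1, (14|19)=-1; (−1)^{5·3·9}·(+1)^3·(-1)^5 = +1.
v=5: a=5^-2·(≡1), b=5^-2·(≡3) mod 5; (1|5)=+1, (3|5)=-1; (−1)^{-2·-2·2}·(+1)^-2·(-1)^-2 = +1.
v=17: a=17^5·(≡3), b=17^3·(≡13) mod 17; (3|17)=-1, (13|17)=+1; (−1)^{5·3·8}·(-1)^3·(+1)^5 = -1.
v=∞: -969 < 0 and 323323 > 0  ⇒  (a,b)_∞ = +1.
v=7: a=7^2·(≡1), b=7^1·(≡6) mod 7; (1|7)=+1, (6|7)=-1; (−1)^{2·1·3}·(+1)^1·(-1)^2 = +1.
v=13: a=13^2·(≡7), b=13^1·(≡2) mod 13; (7|13)=-1, (2|13)=-1; (−1)^{2·1·6}·(-1)^1·(-1)^2 = -1.
(-969, 323323 / ℚ) ramifies at {2, 11, 13, 17}: a division algebra.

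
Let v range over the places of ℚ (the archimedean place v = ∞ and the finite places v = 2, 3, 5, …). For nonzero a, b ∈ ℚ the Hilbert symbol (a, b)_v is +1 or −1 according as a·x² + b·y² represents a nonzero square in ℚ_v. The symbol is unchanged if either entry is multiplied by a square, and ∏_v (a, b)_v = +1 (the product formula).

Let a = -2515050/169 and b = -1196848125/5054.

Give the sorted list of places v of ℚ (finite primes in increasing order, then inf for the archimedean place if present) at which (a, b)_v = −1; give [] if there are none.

[23, inf]

Mod squares: a ≡ -138, b ≡ -3542. Check v ∈ {∞, 2, 3, 5, 7, 11, 13, 19, 23, 29}.
v=5: a=5^2·(≡2), b=5^4·(≡2) mod 5; (2|5)=-1, (2|5)=-1; (−1)^{2·4·2}·(-1)^4·(-1)^2 = +1.
v=∞: -138 < 0 and -3542 < 0  ⇒  (a,b)_∞ = -1.
v=13: a=13^-2·(≡8), b=13^0·(≡6) mod 13; (8|13)=-1, (6|13)=-1; (−1)^{-2·0·6}·(-1)^0·(-1)^-2 = +1.
v=7: a=7^0·(≡1), b=7^-1·(≡3) mod 7; (1|7)=+1, (3|7)=-1; (−1)^{0·-1·3}·(+1)^-1·(-1)^0 = +1.
v=23: a=23^1·(≡22), b=23^1·(≡7) mod 23; (22|23)=-1, (7|23)=-1; (−1)^{1·1·11}·(-1)^1·(-1)^1 = -1.
v=29: a=29^0·(≡5), b=29^2·(≡28) mod 29; (5|29)=+1, (28|29)=+1; (−1)^{0·2·14}·(+1)^2·(+1)^0 = +1.
v=3: a=3^7·(≡2), b=3^2·(≡1) mod 3; (2|3)=-1, (1|3)=+1; (−1)^{7·2·1}·(-1)^2·(+1)^7 = +1.
v=2: v_2(a)=1, v_2(b)=-1; units ≡ 3, 5 (mod 8); ε·ε+αω+βω = 1·0+1·1+-1·1 ≡ 0  ⇒  (a,b)_2 = +1.
v=11: a=11^0·(≡3), b=11^1·(≡7) mod 11; (3|11)=+1, (7|11)=-1; (−1)^{0·1·5}·(+1)^1·(-1)^0 = +1.
v=19: a=19^0·(≡10), b=19^-2·(≡6) mod 19; (10|19)=-1, (6|19)=+1; (−1)^{0·-2·9}·(-1)^-2·(+1)^0 = +1.
|Ram(-138, -3542)| = 2, even; anisotropic at {23, ∞}.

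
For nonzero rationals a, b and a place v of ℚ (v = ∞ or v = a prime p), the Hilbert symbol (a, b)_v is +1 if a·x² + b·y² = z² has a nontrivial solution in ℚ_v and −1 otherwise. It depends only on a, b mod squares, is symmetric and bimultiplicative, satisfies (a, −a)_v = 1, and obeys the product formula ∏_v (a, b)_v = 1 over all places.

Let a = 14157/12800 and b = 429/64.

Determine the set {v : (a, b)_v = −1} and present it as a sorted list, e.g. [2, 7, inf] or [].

Mod squares: a ≡ 26, b ≡ 429. Check v ∈ {∞, 2, 3, 5, 11, 13}.
v=2: v_2(a)=-9, v_2(b)=-6; units ≡ 5, 5 (mod 8); ε·ε+αω+βω = 0·0+-9·1+-6·1 ≡ 1  ⇒  (a,b)_2 = -1.
v=5: a=5^-2·(≡1), b=5^0·(≡1) mod 5; (1|5)=+1, (1|5)=+1; (−1)^{-2·0·2}·(+1)^0·(+1)^-2 = +1.
v=11: a=11^2·(≡1), b=11^1·(≡8) mod 11; (1|11)=+1, (8|11)=-1; (−1)^{2·1·5}·(+1)^1·(-1)^2 = +1.
v=13: a=13^1·(≡11), b=13^1·(≡6) mod 13; (11|13)=-1, (6|13)=-1; (−1)^{1·1·6}·(-1)^1·(-1)^1 = +1.
v=∞: 26 > 0 and 429 > 0  ⇒  (a,b)_∞ = +1.
v=3: a=3^2·(≡2), b=3^1·(≡2) mod 3; (2|3)=-1, (2|3)=-1; (−1)^{2·1·1}·(-1)^1·(-1)^2 = -1.
(26, 429 / ℚ) ramifies at {2, 3}: a division algebra.

[2, 3]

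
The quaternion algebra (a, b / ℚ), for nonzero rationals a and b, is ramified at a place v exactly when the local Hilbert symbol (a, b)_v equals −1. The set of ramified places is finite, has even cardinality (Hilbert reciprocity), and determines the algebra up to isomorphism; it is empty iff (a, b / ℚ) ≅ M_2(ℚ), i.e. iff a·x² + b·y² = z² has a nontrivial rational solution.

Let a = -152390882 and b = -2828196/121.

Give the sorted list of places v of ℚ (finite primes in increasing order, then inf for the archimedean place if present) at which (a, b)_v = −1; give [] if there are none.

[2, 7, 29, inf]

Mod squares: a ≡ -2, b ≡ -8729. Check v ∈ {∞, 2, 3, 7, 11, 29, 43}.
v=3: a=3^0·(≡1), b=3^4·(≡1) mod 3; (1|3)=+1, (1|3)=+1; (−1)^{0·4·1}·(+1)^4·(+1)^0 = +1.
v=43: a=43^2·(≡13), b=43^1·(≡30) mod 43; (13|43)=+1, (30|43)=-1; (−1)^{2·1·21}·(+1)^1·(-1)^2 = +1.
v=11: a=11^0·(≡5), b=11^-2·(≡3) mod 11; (5|11)=+1, (3|11)=+1; (−1)^{0·-2·5}·(+1)^-2·(+1)^0 = +1.
v=29: a=29^2·(≡19), b=29^1·(≡18) mod 29; (19|29)=-1, (18|29)=-1; (−1)^{2·1·14}·(-1)^1·(-1)^2 = -1.
v=2: v_2(a)=1, v_2(b)=2; units ≡ 7, 7 (mod 8); ε·ε+αω+βω = 1·1+1·0+2·0 ≡ 1  ⇒  (a,b)_2 = -1.
v=7: a=7^2·(≡5), b=7^1·(≡6) mod 7; (5|7)=-1, (6|7)=-1; (−1)^{2·1·3}·(-1)^1·(-1)^2 = -1.
v=∞: -2 < 0 and -8729 < 0  ⇒  (a,b)_∞ = -1.
Ram(-2, -8729) = {2, 7, 29, ∞}; no ℚ_2-point on the conic.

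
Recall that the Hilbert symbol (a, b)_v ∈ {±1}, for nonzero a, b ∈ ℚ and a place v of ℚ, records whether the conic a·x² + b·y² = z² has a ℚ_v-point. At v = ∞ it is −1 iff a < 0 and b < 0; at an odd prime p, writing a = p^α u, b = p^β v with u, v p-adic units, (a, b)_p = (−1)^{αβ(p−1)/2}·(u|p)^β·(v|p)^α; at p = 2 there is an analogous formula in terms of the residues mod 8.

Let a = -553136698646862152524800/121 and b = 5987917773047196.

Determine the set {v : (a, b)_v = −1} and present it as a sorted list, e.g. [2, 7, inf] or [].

(a, b) ≡ (-31921953, 88711) mod (ℚ^×)²; places V = {2, 3, 5, 7, 11, 19, 23, 29, 43, 53, ∞}.
(a,b)_5: α=2, u≡3; β=0, v≡1 (mod 5); (3|5)=-1, (1|5)=+1; sign (−1)^0·-1^0·+1^2 = +1.
(a,b)_29: α=1, u≡28; β=1, v≡2 (mod 29); (28|29)=+1, (2|29)=-1; sign (−1)^0·+1^1·-1^1 = -1.
(a,b)_2: α=10, β=2; u≡7, v≡7 (mod 8); ε(u)ε(v)=1·1, αω(v)=10·0, βω(u)=2·0; sum ≡ 1  ⇒  -1.
(a,b)_19: α=4, u≡4; β=3, v≡10 (mod 19); (4|19)=+1, (10|19)=-1; sign (−1)^0·+1^3·-1^4 = +1.
(a,b)_3: α=1, u≡1; β=2, v≡1 (mod 3); (1|3)=+1, (1|3)=+1; sign (−1)^0·+1^2·+1^1 = +1.
(a,b)_11: α=-2, u≡1; β=0, v≡8 (mod 11); (1|11)=+1, (8|11)=-1; sign (−1)^0·+1^0·-1^-2 = +1.
(a,b)_43: α=3, u≡35; β=2, v≡22 (mod 43); (35|43)=+1, (22|43)=-1; sign (−1)^0·+1^2·-1^3 = -1.
(a,b)_23: α=1, u≡2; β=1, v≡18 (mod 23); (2|23)=+1, (18|23)=+1; sign (−1)^1·+1^1·+1^1 = -1.
(a,b)_53: α=3, u≡42; β=2, v≡37 (mod 53); (42|53)=+1, (37|53)=+1; sign (−1)^0·+1^2·+1^3 = +1.
(a,b)_∞: sgn(-31921953)=−, sgn(88711)=+, so +1.
(a,b)_7: α=1, u≡1; β=1, v≡3 (mod 7); (1|7)=+1, (3|7)=-1; sign (−1)^1·+1^1·-1^1 = +1.
(-31921953, 88711 / ℚ) ramifies at {2, 23, 29, 43}: a division algebra.

[2, 23, 29, 43]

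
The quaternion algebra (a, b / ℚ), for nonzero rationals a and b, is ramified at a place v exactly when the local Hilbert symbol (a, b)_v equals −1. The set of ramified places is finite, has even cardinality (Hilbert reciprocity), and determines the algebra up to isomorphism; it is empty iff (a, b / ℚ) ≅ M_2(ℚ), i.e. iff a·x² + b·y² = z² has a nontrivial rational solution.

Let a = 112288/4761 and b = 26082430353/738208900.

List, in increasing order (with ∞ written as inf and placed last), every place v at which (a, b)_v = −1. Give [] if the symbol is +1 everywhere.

(a, b) ≡ (58, 2737) mod (ℚ^×)²; places V = {2, 3, 5, 7, 11, 13, 17, 19, 23, 29, ∞}.
(a,b)_13: α=0, u≡11; β=-2, v≡2 (mod 13); (11|13)=-1, (2|13)=-1; sign (−1)^0·-1^-2·-1^0 = +1.
(a,b)_19: α=0, u≡5; β=-2, v≡4 (mod 19); (5|19)=+1, (4|19)=+1; sign (−1)^0·+1^-2·+1^0 = +1.
(a,b)_∞: sgn(58)=+, sgn(2737)=+, so +1.
(a,b)_2: α=5, β=-2; u≡5, v≡1 (mod 8); ε(u)ε(v)=0·0, αω(v)=5·0, βω(u)=-2·1; sum ≡ 0  ⇒  +1.
(a,b)_17: α=0, u≡3; β=1, v≡16 (mod 17); (3|17)=-1, (16|17)=+1; sign (−1)^0·-1^1·+1^0 = -1.
(a,b)_3: α=-2, u≡1; β=4, v≡1 (mod 3); (1|3)=+1, (1|3)=+1; sign (−1)^0·+1^4·+1^-2 = +1.
(a,b)_7: α=0, u≡1; β=7, v≡5 (mod 7); (1|7)=+1, (5|7)=-1; sign (−1)^0·+1^7·-1^0 = +1.
(a,b)_11: α=2, u≡9; β=-2, v≡4 (mod 11); (9|11)=+1, (4|11)=+1; sign (−1)^0·+1^-2·+1^2 = +1.
(a,b)_29: α=1, u≡3; β=0, v≡10 (mod 29); (3|29)=-1, (10|29)=-1; sign (−1)^0·-1^0·-1^1 = -1.
(a,b)_5: α=0, u≡3; β=-2, v≡3 (mod 5); (3|5)=-1, (3|5)=-1; sign (−1)^0·-1^-2·-1^0 = +1.
(a,b)_23: α=-2, u≡13; β=1, v≡18 (mod 23); (13|23)=+1, (18|23)=+1; sign (−1)^0·+1^1·+1^-2 = +1.
(58, 2737 / ℚ) ramifies at {17, 29}: a division algebra.

[17, 29]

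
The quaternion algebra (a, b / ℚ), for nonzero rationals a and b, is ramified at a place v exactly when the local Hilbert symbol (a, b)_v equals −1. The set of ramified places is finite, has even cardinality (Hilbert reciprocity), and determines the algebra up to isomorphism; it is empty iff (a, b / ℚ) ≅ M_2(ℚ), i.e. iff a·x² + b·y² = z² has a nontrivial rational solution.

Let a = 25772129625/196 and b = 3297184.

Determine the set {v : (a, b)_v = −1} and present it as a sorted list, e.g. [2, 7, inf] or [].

(a, b) ≡ (1225785, 206074) mod (ℚ^×)²; places V = {2, 3, 5, 7, 11, 17, 19, 23, 29, ∞}.
(a,b)_17: α=1, u≡4; β=1, v≡16 (mod 17); (4|17)=+1, (16|17)=+1; sign (−1)^0·+1^1·+1^1 = +1.
(a,b)_23: α=1, u≡1; β=0, v≡19 (mod 23); (1|23)=+1, (19|23)=-1; sign (−1)^0·+1^0·-1^1 = -1.
(a,b)_3: α=1, u≡1; β=0, v≡1 (mod 3); (1|3)=+1, (1|3)=+1; sign (−1)^0·+1^0·+1^1 = +1.
(a,b)_5: α=3, u≡2; β=0, v≡4 (mod 5); (2|5)=-1, (4|5)=+1; sign (−1)^0·-1^0·+1^3 = +1.
(a,b)_2: α=-2, β=5; u≡1, v≡5 (mod 8); ε(u)ε(v)=0·0, αω(v)=-2·1, βω(u)=5·0; sum ≡ 0  ⇒  +1.
(a,b)_19: α=1, u≡12; β=1, v≡9 (mod 19); (12|19)=-1, (9|19)=+1; sign (−1)^1·-1^1·+1^1 = +1.
(a,b)_11: α=1, u≡1; β=1, v≡5 (mod 11); (1|11)=+1, (5|11)=+1; sign (−1)^1·+1^1·+1^1 = -1.
(a,b)_29: α=2, u≡24; β=1, v≡16 (mod 29); (24|29)=+1, (16|29)=+1; sign (−1)^0·+1^1·+1^2 = +1.
(a,b)_7: α=-2, u≡1; β=0, v≡2 (mod 7); (1|7)=+1, (2|7)=+1; sign (−1)^0·+1^0·+1^-2 = +1.
(a,b)_∞: sgn(1225785)=+, sgn(206074)=+, so +1.
|Ram(1225785, 206074)| = 2, even; anisotropic at {11, 23}.

[11, 23]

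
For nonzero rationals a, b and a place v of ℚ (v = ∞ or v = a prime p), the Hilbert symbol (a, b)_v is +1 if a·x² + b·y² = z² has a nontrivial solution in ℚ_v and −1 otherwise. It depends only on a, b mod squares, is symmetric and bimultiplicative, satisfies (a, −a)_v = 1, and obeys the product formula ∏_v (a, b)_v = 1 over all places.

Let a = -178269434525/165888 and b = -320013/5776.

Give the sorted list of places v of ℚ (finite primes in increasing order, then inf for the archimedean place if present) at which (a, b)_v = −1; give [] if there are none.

Mod squares: a ≡ -1258, b ≡ -37. Check v ∈ {∞, 2, 3, 5, 7, 13, 17, 19, 31, 37}.
v=31: a=31^0·(≡17), b=31^2·(≡7) mod 31; (17|31)=-1, (7|31)=+1; (−1)^{0·2·15}·(-1)^2·(+1)^0 = +1.
v=∞: -1258 < 0 and -37 < 0  ⇒  (a,b)_∞ = -1.
v=7: a=7^2·(≡1), b=7^0·(≡6) mod 7; (1|7)=+1, (6|7)=-1; (−1)^{2·0·3}·(+1)^0·(-1)^2 = +1.
v=19: a=19^0·(≡2), b=19^-2·(≡5) mod 19; (2|19)=-1, (5|19)=+1; (−1)^{0·-2·9}·(-1)^-2·(+1)^0 = +1.
v=37: a=37^3·(≡27), b=37^1·(≡30) mod 37; (27|37)=+1, (30|37)=+1; (−1)^{3·1·18}·(+1)^1·(+1)^3 = +1.
v=3: a=3^-4·(≡2), b=3^2·(≡2) mod 3; (2|3)=-1, (2|3)=-1; (−1)^{-4·2·1}·(-1)^2·(-1)^-4 = +1.
v=17: a=17^1·(≡5), b=17^0·(≡14) mod 17; (5|17)=-1, (14|17)=-1; (−1)^{1·0·8}·(-1)^0·(-1)^1 = -1.
v=13: a=13^2·(≡12), b=13^0·(≡2) mod 13; (12|13)=+1, (2|13)=-1; (−1)^{2·0·6}·(+1)^0·(-1)^2 = +1.
v=2: v_2(a)=-11, v_2(b)=-4; units ≡ 3, 3 (mod 8); ε·ε+αω+βω = 1·1+-11·1+-4·1 ≡ 0  ⇒  (a,b)_2 = +1.
v=5: a=5^2·(≡3), b=5^0·(≡2) mod 5; (3|5)=-1, (2|5)=-1; (−1)^{2·0·2}·(-1)^0·(-1)^2 = +1.
|Ram(-1258, -37)| = 2, even; anisotropic at {17, ∞}.

[17, inf]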